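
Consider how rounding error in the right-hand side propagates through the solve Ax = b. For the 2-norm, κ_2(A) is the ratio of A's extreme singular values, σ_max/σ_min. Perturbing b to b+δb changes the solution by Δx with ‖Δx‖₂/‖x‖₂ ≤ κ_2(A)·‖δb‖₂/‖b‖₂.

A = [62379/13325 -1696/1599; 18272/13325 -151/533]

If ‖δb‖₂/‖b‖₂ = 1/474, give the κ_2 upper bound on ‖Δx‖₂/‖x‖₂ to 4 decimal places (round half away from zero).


form AᵀA = [6760009/284089 -1520960/284089; -1520960/284089 3081625/2556801] with trace 38026/1521 and determinant 25/1521
solving λ² − 38026/1521·λ + 25/1521 = 0 gives λ = 25, 1/1521
κ = σ_max/σ_min = 5/(1/39) = 195.0000
worst-case relative error ≤ 195.0000 × 1/474 = 0.4114

0.4114


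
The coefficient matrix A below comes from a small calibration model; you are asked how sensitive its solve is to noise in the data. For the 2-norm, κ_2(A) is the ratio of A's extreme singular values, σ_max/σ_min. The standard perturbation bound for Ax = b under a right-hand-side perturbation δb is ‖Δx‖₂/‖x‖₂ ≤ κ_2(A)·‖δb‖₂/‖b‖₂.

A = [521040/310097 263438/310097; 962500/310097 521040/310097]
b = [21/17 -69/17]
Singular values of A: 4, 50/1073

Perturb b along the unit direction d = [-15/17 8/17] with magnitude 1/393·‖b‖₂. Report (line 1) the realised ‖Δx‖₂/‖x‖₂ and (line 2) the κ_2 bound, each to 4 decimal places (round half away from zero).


σ_max = 4, σ_min = 50/1073
κ_2(A) = 4 / (50/1073) = 85.8400
perturbation bound = 85.8400·1/393 = 0.2184
solve Ax = b  →  x = [29.6347 -57.1588]
2-norm of b is 4.2426; of x, 64.3844
Δx = A⁻¹·δb where δb = 1/393·4.2426·d; ‖Δx‖ = 0.2317
dividing the unrounded norms, ‖Δx‖/‖x‖ = 0.0036
realised/bound (from unrounded values) ≈ 0.0165

0.0036
0.2184


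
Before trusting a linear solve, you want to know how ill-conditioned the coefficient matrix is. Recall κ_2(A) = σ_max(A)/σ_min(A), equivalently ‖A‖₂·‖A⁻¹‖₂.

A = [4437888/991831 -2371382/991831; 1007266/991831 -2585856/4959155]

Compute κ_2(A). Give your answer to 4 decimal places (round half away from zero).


284.6000

M = AᵀA = [724688900/34423793 -1932473088/172118965; -1932473088/172118965 5153548868/860594825]. tr(M)=1368868904/50623225, det(M)=456976/50623225
solving λ² − 1368868904/50623225·λ + 456976/50623225 = 0 gives λ = 676/25, 676/2024929
so κ_2 = √((676/25) / (676/2024929)) = 284.6000


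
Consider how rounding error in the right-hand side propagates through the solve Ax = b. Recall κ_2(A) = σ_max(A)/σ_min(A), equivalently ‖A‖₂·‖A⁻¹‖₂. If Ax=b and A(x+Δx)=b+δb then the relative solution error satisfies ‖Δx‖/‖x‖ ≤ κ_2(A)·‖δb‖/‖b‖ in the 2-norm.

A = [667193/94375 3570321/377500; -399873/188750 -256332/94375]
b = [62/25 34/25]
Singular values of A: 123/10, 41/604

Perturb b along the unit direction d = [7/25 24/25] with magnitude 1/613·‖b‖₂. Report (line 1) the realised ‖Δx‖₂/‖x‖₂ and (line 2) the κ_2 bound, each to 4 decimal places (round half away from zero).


0.0023
0.2956

from the listed singular values, σ₁ = 123/10, σ_n = 41/604
κ_2(A) = (123/10) / (41/604) = 181.2000
bound on ‖Δx‖/‖x‖: κ·ε = 181.2000·1/613 = 0.2956
solve Ax = b  →  x = [-23.4732 17.8081]
2-norm of b is 2.8284; of x, 29.4639
with δb = [0.0013 0.0044], A·Δx = δb → ‖Δx‖ = 0.0680
realised ‖Δx‖/‖x‖ = 0.0023
tightness: 0.0023 against a bound of 0.2956 (unrounded ratio ≈ 0.0078)


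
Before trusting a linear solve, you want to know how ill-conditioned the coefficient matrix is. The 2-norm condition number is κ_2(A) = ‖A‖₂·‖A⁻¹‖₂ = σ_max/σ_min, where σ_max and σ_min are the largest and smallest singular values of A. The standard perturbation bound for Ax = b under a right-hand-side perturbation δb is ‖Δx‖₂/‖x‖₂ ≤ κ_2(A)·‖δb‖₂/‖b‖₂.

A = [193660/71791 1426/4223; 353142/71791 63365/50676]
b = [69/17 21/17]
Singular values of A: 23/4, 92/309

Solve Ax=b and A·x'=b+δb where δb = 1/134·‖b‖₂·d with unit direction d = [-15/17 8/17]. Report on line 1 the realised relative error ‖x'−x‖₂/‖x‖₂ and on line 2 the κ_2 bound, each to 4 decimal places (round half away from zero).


0.0105
0.1441

from the listed singular values, σ₁ = 23/4, σ_n = 92/309
κ_2(A) = (23/4) / (92/309) = 19.3125
bound on ‖Δx‖/‖x‖: κ·ε = 19.3125·1/134 = 0.1441
solve Ax = b  →  x = [2.7208 -9.7158]
‖b‖₂ = 4.2426 and ‖x‖₂ = 10.0896
re-solving with b+δb shifts x by Δx of norm 0.1063
relative error = 0.0105
so the bound overstates the realised error by a factor of ≈ 13.6743 (computed from the unrounded values)


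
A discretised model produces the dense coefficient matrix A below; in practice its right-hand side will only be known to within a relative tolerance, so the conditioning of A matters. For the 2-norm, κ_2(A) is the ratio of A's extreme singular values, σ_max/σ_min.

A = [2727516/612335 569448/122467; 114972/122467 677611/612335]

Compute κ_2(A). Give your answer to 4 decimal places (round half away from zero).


M = AᵀA = [4622134176/223054225 194061252/8922169; 194061252/8922169 5095736041/223054225]. tr(M)=11555137/265225, det(M)=2108304/6630625
λ_max, λ_min = (11555137/265225 ± √5337268924009/2813772025)/2 = 1089/25, 1936/265225
κ_2(A) = √(λ_max/λ_min) = √((1089/25) / (1936/265225)) = 77.2500

77.2500


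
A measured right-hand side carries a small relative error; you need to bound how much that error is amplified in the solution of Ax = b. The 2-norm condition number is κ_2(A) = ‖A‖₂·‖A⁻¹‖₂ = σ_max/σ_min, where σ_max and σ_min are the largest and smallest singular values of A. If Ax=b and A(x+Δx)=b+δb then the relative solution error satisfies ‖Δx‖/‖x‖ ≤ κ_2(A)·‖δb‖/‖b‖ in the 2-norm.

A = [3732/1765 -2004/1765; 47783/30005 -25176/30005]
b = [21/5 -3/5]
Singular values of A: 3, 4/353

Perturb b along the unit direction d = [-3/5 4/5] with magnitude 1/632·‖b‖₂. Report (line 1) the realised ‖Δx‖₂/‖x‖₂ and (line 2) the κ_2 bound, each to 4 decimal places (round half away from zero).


largest singular value 3, smallest 4/353
κ = σ_max/σ_min = 3/(4/353) = 264.7500
bound on ‖Δx‖/‖x‖: κ·ε = 264.7500·1/632 = 0.4189
solve Ax = b  →  x = [-123.7059 -234.0735]
2-norm of b is 4.2426; of x, 264.7519
re-solving with b+δb shifts x by Δx of norm 0.5924
dividing the unrounded norms, ‖Δx‖/‖x‖ = 0.0022
tightness: 0.0022 against a bound of 0.4189 (unrounded ratio ≈ 0.0053)

0.0022
0.4189


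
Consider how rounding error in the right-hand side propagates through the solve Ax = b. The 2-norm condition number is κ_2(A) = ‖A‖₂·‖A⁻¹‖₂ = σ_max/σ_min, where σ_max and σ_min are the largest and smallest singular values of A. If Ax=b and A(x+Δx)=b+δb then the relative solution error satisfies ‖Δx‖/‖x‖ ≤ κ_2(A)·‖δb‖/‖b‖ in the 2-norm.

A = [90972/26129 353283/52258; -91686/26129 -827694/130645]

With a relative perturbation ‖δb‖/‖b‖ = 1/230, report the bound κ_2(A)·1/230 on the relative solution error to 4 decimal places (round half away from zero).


form AᵀA = [19836180/811801 185773014/4059005; 185773014/4059005 6968527209/81180100] with trace 30976281/280900 and determinant 194481/70225
λ_max, λ_min = (30976281/280900 ± √958655909184561/78904810000)/2 = 441/4, 1764/70225
κ = σ_max/σ_min = (21/2)/(42/265) = 66.2500
worst-case relative error ≤ 66.2500 × 1/230 = 0.2880

0.2880


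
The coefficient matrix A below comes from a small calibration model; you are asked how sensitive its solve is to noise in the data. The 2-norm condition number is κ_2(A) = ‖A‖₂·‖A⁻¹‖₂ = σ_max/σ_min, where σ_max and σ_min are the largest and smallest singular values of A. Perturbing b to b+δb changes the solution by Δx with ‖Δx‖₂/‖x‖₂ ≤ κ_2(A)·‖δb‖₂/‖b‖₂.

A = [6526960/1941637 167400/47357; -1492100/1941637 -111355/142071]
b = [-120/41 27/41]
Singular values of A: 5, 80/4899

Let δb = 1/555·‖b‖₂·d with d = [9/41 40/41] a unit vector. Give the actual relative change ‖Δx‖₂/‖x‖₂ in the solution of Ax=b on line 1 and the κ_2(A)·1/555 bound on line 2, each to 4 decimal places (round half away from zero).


σ_max = 5, σ_min = 80/4899
condition number: 5 ÷ (80/4899) = 306.1875
κ_2(A)·‖δb‖/‖b‖ = 0.5517
solve Ax = b  →  x = [-0.4138 -0.4345]
‖b‖ = 3.0000, ‖x‖ = 0.6000
δb = ε·‖b‖·d = [0.0012 0.0053]; solving A·Δx = δb gives ‖Δx‖ = 0.3310
realised ‖Δx‖/‖x‖ = 0.5517
so the bound is sharp here: realised error equals the bound

0.5517
0.5517


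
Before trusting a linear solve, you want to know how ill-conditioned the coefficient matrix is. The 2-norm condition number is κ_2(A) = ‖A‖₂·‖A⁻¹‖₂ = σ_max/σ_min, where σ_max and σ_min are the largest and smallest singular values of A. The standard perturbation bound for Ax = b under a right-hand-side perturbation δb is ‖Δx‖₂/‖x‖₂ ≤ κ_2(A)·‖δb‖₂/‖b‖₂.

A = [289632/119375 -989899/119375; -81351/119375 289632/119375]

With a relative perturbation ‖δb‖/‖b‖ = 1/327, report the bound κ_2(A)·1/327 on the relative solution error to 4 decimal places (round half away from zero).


form AᵀA = [144807489/22800625 -496429248/22800625; -496429248/22800625 1702058761/22800625] with trace 2954986/36481 and determinant 2025/36481
solving λ² − 2954986/36481·λ + 2025/36481 = 0 gives λ = 81, 25/36481
κ = σ_max/σ_min = 9/(5/191) = 343.8000
worst-case relative error ≤ 343.8000 × 1/327 = 1.0514

1.0514


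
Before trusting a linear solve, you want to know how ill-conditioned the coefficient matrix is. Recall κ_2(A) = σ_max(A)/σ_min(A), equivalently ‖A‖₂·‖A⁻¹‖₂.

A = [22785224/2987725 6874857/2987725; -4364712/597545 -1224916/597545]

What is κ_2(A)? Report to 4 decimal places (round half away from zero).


103.0250

AᵀA = [1183631633536/10614150625 345190601448/10614150625; 345190601448/10614150625 100801592089/10614150625]; tr = 2055093161/16982641, det = 23425600/16982641
λ_max, λ_min = (2055093161/16982641 ± √4221816586168933521/288410095334881)/2 = 121, 193600/16982641
so κ_2 = √(121 / (193600/16982641)) = 103.0250


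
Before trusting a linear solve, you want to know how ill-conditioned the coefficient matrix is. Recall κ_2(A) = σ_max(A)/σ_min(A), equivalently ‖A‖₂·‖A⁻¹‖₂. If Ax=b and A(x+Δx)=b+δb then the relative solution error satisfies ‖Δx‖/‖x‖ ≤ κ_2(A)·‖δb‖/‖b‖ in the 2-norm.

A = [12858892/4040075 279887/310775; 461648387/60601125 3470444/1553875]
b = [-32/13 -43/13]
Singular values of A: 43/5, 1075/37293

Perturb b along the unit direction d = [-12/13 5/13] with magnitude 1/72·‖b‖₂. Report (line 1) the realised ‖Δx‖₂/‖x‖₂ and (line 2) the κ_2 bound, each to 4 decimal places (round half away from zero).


largest singular value 43/5, smallest 1075/37293
condition number: (43/5) ÷ (1075/37293) = 298.3440
worst-case relative error ≤ 298.3440 × 1/72 = 4.1437
solve Ax = b  →  x = [-10.1600 33.1733]
‖b‖ = 4.1231, ‖x‖ = 34.6943
δb = ε·‖b‖·d = [-0.0529 0.0220]; solving A·Δx = δb gives ‖Δx‖ = 1.9866
realised ‖Δx‖/‖x‖ = 0.0573
so the bound overstates the realised error by a factor of ≈ 72.3656 (computed from the unrounded values)

0.0573
4.1437


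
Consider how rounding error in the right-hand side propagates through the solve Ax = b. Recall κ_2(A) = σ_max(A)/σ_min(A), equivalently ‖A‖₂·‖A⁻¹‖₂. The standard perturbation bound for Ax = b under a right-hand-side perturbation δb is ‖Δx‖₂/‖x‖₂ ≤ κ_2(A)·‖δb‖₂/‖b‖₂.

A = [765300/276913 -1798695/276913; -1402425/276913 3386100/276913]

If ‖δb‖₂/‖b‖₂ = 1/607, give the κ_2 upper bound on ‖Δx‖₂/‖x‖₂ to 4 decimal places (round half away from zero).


M = AᵀA = [679393125/20410117 -1630368000/20410117; -1630368000/20410117 3912956325/20410117]. tr(M)=353257650/1570009, det(M)=1265625/1570009
eigenvalues of AᵀA: λ = (tr ± √(tr²−4·det))/2 = 225, 5625/1570009
so κ_2 = √(225 / (5625/1570009)) = 250.6000
perturbation bound = 250.6000·1/607 = 0.4129

0.4129


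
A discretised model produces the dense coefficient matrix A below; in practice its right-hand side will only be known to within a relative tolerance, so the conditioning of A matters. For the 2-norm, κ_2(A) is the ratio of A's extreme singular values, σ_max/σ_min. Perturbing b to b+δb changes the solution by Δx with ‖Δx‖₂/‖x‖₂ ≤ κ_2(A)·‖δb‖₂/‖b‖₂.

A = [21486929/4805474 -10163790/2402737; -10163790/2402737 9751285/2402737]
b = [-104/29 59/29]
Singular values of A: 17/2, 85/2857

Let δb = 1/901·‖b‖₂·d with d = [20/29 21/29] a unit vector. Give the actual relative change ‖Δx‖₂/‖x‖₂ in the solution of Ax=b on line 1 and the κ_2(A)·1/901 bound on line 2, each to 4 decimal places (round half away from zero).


σ_max = 17/2, σ_min = 85/2857
κ = σ_max/σ_min = (17/2)/(85/2857) = 285.7000
κ_2(A)·‖δb‖/‖b‖ = 0.3171
solve Ax = b  →  x = [-23.5213 -24.0150]
‖b‖ = 4.1231, ‖x‖ = 33.6151
Δx = A⁻¹·δb where δb = 1/901·4.1231·d; ‖Δx‖ = 0.1538
relative error = 0.0046
tightness: 0.0046 against a bound of 0.3171 (unrounded ratio ≈ 0.0144)

0.0046
0.3171


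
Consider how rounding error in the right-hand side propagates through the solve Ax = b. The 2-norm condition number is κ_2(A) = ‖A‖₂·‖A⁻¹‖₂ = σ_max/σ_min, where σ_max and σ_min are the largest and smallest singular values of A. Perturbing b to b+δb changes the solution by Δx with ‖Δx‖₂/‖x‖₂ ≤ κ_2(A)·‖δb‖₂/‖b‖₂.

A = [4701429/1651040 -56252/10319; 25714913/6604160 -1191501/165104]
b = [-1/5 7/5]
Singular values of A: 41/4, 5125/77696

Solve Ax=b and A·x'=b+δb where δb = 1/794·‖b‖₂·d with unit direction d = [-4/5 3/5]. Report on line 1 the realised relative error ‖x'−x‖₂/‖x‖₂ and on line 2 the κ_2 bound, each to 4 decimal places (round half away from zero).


largest singular value 41/4, smallest 5125/77696
κ = σ_max/σ_min = (41/4)/(5125/77696) = 155.3920
κ_2(A)·‖δb‖/‖b‖ = 0.1957
solve Ax = b  →  x = [13.4226 7.0481]
2-norm of b is 1.4142; of x, 15.1605
re-solving with b+δb shifts x by Δx of norm 0.0270
relative error = 0.0018
realised/bound (from unrounded values) ≈ 0.0091

0.0018
0.1957


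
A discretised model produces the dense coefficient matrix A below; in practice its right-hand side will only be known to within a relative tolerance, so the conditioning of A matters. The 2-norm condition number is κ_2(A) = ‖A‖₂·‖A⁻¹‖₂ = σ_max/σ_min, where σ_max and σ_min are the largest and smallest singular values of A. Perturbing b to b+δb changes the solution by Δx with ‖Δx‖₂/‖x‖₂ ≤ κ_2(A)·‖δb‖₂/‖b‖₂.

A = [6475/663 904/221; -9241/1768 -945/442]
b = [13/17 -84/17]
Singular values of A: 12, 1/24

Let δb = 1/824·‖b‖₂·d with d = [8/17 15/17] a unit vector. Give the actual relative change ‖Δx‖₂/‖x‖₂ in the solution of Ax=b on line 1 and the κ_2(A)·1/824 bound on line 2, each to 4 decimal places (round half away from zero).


largest singular value 12, smallest 1/24
κ = σ_max/σ_min = 12/(1/24) = 288.0000
perturbation bound = 288.0000·1/824 = 0.3495
solve Ax = b  →  x = [37.1538 -88.5192]
‖b‖₂ = 5.0000 and ‖x‖₂ = 96.0003
Δx = A⁻¹·δb where δb = 1/824·5.0000·d; ‖Δx‖ = 0.1456
dividing the unrounded norms, ‖Δx‖/‖x‖ = 0.0015
realised/bound (from unrounded values) ≈ 0.0043

0.0015
0.3495


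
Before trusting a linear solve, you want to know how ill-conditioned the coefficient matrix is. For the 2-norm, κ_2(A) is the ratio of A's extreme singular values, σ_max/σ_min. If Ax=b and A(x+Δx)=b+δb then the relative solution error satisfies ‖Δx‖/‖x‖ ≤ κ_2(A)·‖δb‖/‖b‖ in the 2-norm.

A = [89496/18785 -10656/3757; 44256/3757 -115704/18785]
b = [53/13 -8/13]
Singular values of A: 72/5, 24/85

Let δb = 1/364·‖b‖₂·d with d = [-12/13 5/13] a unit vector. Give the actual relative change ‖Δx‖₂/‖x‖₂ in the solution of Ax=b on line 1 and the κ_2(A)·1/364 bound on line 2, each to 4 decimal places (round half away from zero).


0.0028
0.1401

from the listed singular values, σ₁ = 72/5, σ_n = 24/85
condition number: (72/5) ÷ (24/85) = 51.0000
perturbation bound = 51.0000·1/364 = 0.1401
solve Ax = b  →  x = [-6.6054 -12.5327]
‖b‖₂ = 4.1231 and ‖x‖₂ = 14.1668
re-solving with b+δb shifts x by Δx of norm 0.0401
realised ‖Δx‖/‖x‖ = 0.0028
tightness: 0.0028 against a bound of 0.1401 (unrounded ratio ≈ 0.0202)


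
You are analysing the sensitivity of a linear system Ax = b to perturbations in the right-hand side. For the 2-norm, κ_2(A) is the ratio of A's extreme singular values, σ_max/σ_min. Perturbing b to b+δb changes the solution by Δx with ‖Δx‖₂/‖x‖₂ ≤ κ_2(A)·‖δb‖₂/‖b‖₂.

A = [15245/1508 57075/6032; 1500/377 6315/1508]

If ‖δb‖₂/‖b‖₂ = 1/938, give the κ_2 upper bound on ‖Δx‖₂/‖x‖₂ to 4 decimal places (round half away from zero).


0.0512

M = AᵀA = [1588225/13456 6045375/53824; 6045375/53824 23051025/215296]. tr(M)=57625/256, det(M)=5625/256
eigenvalues of AᵀA: λ = (tr ± √(tr²−4·det))/2 = 225, 25/256
so κ_2 = √(225 / (25/256)) = 48.0000
worst-case relative error ≤ 48.0000 × 1/938 = 0.0512


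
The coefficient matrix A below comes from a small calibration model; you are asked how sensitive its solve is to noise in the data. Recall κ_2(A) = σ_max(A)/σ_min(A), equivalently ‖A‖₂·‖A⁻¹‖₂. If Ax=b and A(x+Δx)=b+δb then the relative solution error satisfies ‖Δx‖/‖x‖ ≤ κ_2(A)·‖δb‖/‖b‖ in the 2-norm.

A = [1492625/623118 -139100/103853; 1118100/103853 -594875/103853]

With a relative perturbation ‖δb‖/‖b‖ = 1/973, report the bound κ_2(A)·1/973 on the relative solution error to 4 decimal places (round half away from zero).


form AᵀA = [28098300625/230979204 -1248781250/19248267; -1248781250/19248267 222025625/6416089] with trace 124883125/799236 and determinant 390625/799236
eigenvalues of AᵀA: λ = (tr ± √(tr²−4·det))/2 = 625/4, 625/199809
so κ_2 = √((625/4) / (625/199809)) = 223.5000
worst-case relative error ≤ 223.5000 × 1/973 = 0.2297

0.2297


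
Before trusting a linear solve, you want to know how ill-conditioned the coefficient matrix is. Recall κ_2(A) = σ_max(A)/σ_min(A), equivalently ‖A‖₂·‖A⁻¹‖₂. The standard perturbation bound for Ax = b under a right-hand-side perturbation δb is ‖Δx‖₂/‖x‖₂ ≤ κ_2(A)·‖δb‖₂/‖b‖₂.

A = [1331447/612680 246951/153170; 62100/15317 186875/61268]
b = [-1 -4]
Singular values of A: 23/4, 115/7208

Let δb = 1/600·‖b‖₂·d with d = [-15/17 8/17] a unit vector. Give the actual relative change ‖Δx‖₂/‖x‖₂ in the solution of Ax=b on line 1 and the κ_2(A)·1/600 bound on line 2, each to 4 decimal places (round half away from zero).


0.0069
0.6007

largest singular value 23/4, smallest 115/7208
κ = σ_max/σ_min = (23/4)/(115/7208) = 360.4000
worst-case relative error ≤ 360.4000 × 1/600 = 0.6007
solve Ax = b  →  x = [37.0504 -50.5600]
‖b‖₂ = 4.1231 and ‖x‖₂ = 62.6821
Δx = A⁻¹·δb where δb = 1/600·4.1231·d; ‖Δx‖ = 0.4307
dividing the unrounded norms, ‖Δx‖/‖x‖ = 0.0069
so the bound overstates the realised error by a factor of ≈ 87.4152 (computed from the unrounded values)


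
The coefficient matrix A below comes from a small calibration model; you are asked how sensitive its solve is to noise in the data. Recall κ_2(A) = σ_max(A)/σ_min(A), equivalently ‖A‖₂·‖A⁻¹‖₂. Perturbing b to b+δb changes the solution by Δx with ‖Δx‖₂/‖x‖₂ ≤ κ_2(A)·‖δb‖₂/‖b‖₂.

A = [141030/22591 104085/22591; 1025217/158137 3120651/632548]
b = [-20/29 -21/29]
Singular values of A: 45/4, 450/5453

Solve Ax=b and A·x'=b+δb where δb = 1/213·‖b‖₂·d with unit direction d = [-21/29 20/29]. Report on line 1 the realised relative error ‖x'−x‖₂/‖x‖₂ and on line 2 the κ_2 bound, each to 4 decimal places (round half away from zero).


from the listed singular values, σ₁ = 45/4, σ_n = 450/5453
κ_2(A) = (45/4) / (450/5453) = 136.3250
κ_2(A)·‖δb‖/‖b‖ = 0.6400
solve Ax = b  →  x = [-0.0711 -0.0533]
2-norm of b is 1.0000; of x, 0.0889
Δx = A⁻¹·δb where δb = 1/213·1.0000·d; ‖Δx‖ = 0.0569
relative error = 0.6400
tightness: 0.6400 against a bound of 0.6400; the bound is attained (ratio 1)

0.6400
0.6400


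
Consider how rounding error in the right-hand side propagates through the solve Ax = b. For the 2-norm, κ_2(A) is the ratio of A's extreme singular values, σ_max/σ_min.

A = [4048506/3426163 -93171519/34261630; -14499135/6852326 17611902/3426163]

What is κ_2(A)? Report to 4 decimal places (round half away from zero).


124.0240

M = AᵀA = [954278612721/162471874084 -2861578161288/203089842605; -2861578161288/203089842605 137366232382449/4061796852100]. tr(M)=476991709173/12017150450, det(M)=393824025/3845488144
char-poly roots: 3969/100 and 2480625/961372036
κ_2(A) = √(λ_max/λ_min) = √((3969/100) / (2480625/961372036)) = 124.0240


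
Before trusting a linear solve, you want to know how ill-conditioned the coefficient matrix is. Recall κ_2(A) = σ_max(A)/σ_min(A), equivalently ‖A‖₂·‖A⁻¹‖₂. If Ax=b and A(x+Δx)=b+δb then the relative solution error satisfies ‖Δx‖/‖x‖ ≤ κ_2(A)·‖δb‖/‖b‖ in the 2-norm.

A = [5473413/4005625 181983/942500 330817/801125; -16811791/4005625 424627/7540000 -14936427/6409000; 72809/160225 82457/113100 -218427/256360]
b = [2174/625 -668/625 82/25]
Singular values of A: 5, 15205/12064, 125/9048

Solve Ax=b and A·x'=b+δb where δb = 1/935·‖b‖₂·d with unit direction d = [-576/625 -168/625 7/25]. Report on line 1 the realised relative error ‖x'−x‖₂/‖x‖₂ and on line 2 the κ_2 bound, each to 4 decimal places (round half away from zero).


0.0026
0.3871

largest singular value 5, smallest 125/9048
κ_2(A) = 5 / (125/9048) = 361.9200
worst-case relative error ≤ 361.9200 × 1/935 = 0.3871
solve Ax = b  →  x = [42.4234 -113.9102 -78.6939]
‖b‖ = 4.8990, ‖x‖ = 144.8033
δb = ε·‖b‖·d = [-0.0048 -0.0014 0.0015]; solving A·Δx = δb gives ‖Δx‖ = 0.3793
dividing the unrounded norms, ‖Δx‖/‖x‖ = 0.0026
so the bound overstates the realised error by a factor of ≈ 147.7893 (computed from the unrounded values)


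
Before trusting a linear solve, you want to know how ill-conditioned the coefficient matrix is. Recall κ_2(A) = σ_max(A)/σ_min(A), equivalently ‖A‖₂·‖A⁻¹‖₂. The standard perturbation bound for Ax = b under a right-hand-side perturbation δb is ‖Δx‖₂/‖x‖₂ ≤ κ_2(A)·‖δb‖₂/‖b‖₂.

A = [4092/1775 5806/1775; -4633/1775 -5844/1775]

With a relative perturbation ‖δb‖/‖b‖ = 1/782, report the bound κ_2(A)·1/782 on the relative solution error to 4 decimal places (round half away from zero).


M = AᵀA = [38209153/3150625 50833404/3150625; 50833404/3150625 67861972/3150625]. tr(M)=848569/25205, det(M)=2829124/3150625
char-poly roots: 841/25 and 3364/126025
so κ_2 = √((841/25) / (3364/126025)) = 35.5000
worst-case relative error ≤ 35.5000 × 1/782 = 0.0454

0.0454


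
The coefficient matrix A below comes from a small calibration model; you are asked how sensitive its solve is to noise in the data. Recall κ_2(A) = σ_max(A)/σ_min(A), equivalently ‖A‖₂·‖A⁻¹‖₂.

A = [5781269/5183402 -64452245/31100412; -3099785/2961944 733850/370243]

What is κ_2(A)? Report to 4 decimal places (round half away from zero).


form AᵀA = [1195712039561/511156362304 -840675407455/191683635864; -840675407455/191683635864 9457789119025/1150101815184] with trace 168140362741/15918364224 and determinant 446265625/254693827584
solving λ² − 168140362741/15918364224·λ + 446265625/254693827584 = 0 gives λ = 169/16, 2640625/15918364224
σ_max=√(169/16)=(13/4), σ_min=√(2640625/15918364224)=(1625/126168) → κ = 252.3360

252.3360


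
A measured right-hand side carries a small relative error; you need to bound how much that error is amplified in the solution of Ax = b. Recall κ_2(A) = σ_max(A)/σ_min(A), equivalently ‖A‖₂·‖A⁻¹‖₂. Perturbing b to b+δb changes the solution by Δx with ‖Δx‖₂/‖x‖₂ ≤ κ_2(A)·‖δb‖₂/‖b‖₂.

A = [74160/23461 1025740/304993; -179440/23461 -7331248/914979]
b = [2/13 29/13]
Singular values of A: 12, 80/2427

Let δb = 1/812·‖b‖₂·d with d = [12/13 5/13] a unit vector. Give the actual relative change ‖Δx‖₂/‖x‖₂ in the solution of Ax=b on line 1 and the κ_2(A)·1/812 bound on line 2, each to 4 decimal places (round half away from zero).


0.0028
0.4483

from the listed singular values, σ₁ = 12, σ_n = 80/2427
κ_2(A) = 12 / (80/2427) = 364.0500
perturbation bound = 364.0500·1/812 = 0.4483
solve Ax = b  →  x = [-22.0835 20.8017]
‖b‖ = 2.2361, ‖x‖ = 30.3380
re-solving with b+δb shifts x by Δx of norm 0.0835
dividing the unrounded norms, ‖Δx‖/‖x‖ = 0.0028
realised/bound (from unrounded values) ≈ 0.0061


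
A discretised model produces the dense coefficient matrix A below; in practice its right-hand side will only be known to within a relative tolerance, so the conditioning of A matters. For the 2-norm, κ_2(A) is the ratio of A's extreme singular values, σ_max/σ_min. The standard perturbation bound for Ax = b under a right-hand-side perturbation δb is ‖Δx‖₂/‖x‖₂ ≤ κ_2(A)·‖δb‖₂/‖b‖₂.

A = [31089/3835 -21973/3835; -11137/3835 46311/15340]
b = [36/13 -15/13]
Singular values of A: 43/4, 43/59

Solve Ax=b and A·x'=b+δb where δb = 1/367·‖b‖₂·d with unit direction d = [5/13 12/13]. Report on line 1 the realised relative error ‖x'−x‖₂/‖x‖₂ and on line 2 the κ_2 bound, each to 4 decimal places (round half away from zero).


0.0402
0.0402

largest singular value 43/4, smallest 43/59
condition number: (43/4) ÷ (43/59) = 14.7500
bound on ‖Δx‖/‖x‖: κ·ε = 14.7500·1/367 = 0.0402
solve Ax = b  →  x = [0.2233 -0.1674]
‖b‖₂ = 3.0000 and ‖x‖₂ = 0.2791
Δx = A⁻¹·δb where δb = 1/367·3.0000·d; ‖Δx‖ = 0.0112
realised ‖Δx‖/‖x‖ = 0.0402
realised/bound = 1 exactly: the bound is attained for this b and d


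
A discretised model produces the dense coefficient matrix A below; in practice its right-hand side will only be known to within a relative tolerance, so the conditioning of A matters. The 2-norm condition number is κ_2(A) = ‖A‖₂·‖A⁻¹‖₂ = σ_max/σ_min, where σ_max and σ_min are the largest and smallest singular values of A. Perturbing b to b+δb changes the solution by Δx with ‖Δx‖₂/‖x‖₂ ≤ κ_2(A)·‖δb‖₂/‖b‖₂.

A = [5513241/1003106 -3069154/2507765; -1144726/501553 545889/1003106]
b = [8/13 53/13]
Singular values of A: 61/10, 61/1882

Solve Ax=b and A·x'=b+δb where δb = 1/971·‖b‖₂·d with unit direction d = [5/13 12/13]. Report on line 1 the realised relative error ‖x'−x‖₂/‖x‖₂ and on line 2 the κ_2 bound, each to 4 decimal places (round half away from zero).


largest singular value 61/10, smallest 61/1882
κ_2(A) = (61/10) / (61/1882) = 188.2000
κ_2(A)·‖δb‖/‖b‖ = 0.1938
solve Ax = b  →  x = [26.9300 120.4358]
2-norm of b is 4.1231; of x, 123.4099
re-solving with b+δb shifts x by Δx of norm 0.1310
dividing the unrounded norms, ‖Δx‖/‖x‖ = 0.0011
so the bound overstates the realised error by a factor of ≈ 182.5810 (computed from the unrounded values)

0.0011
0.1938


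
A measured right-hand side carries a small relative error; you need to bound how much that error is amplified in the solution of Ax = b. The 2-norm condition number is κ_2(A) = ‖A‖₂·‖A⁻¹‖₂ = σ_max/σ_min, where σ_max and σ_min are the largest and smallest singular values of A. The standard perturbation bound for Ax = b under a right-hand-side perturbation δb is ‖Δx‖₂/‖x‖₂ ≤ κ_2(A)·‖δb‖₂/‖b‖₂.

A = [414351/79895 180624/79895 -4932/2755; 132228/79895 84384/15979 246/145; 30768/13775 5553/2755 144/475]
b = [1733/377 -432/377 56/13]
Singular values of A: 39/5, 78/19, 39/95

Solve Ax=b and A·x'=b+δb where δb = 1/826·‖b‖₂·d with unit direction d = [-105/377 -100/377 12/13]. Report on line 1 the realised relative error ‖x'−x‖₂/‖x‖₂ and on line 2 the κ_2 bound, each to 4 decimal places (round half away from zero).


0.0026
0.0230

σ_max = 39/5, σ_min = 39/95
condition number: (39/5) ÷ (39/95) = 19.0000
perturbation bound = 19.0000·1/826 = 0.0230
solve Ax = b  →  x = [4.0932 -3.1901 5.2615]
2-norm of b is 6.4031; of x, 7.3902
δb = ε·‖b‖·d = [-0.0022 -0.0021 0.0072]; solving A·Δx = δb gives ‖Δx‖ = 0.0189
relative error = 0.0026
so the bound overstates the realised error by a factor of ≈ 9.0024 (computed from the unrounded values)


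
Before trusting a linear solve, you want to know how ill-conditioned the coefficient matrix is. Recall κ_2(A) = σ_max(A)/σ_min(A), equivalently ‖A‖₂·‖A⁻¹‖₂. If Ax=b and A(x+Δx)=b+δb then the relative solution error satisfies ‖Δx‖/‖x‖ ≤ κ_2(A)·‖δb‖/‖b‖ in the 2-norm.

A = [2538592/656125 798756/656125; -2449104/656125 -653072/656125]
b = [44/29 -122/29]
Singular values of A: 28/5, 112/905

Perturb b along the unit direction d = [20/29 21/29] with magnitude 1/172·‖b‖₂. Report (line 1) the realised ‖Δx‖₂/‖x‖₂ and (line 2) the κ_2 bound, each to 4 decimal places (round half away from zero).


0.0130
0.2631

from the listed singular values, σ₁ = 28/5, σ_n = 112/905
κ_2(A) = (28/5) / (112/905) = 45.2500
worst-case relative error ≤ 45.2500 × 1/172 = 0.2631
solve Ax = b  →  x = [5.2107 -15.3143]
‖b‖ = 4.4721, ‖x‖ = 16.1765
re-solving with b+δb shifts x by Δx of norm 0.2101
dividing the unrounded norms, ‖Δx‖/‖x‖ = 0.0130
realised/bound (from unrounded values) ≈ 0.0494


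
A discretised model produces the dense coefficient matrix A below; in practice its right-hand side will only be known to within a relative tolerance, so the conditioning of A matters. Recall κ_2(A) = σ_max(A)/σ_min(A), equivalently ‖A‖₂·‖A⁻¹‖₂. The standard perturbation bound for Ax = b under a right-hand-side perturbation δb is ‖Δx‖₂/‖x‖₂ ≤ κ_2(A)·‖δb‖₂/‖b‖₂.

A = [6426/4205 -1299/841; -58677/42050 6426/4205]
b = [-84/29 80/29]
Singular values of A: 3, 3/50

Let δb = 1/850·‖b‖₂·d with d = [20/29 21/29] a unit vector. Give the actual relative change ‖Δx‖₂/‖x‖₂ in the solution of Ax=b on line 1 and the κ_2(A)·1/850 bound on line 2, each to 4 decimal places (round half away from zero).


σ_max = 3, σ_min = 3/50
κ_2(A) = 3 / (3/50) = 50.0000
κ_2(A)·‖δb‖/‖b‖ = 0.0588
solve Ax = b  →  x = [-0.9195 0.9655]
‖b‖ = 4.0000, ‖x‖ = 1.3333
with δb = [0.0032 0.0034], A·Δx = δb → ‖Δx‖ = 0.0784
realised ‖Δx‖/‖x‖ = 0.0588
tightness: 0.0588 against a bound of 0.0588; the bound is attained (ratio 1)

0.0588
0.0588


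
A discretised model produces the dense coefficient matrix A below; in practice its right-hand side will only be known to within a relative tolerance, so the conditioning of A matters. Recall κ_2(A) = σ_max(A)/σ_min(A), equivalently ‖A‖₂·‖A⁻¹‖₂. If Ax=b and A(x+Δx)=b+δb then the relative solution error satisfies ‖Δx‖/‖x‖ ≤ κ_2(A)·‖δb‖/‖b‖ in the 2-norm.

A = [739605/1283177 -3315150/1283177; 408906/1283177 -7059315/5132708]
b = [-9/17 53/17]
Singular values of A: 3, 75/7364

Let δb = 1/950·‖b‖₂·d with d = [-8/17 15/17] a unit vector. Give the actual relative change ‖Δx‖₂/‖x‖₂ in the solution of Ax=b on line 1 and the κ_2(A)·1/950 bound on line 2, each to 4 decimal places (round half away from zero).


0.0011
0.3101

largest singular value 3, smallest 75/7364
κ_2(A) = 3 / (75/7364) = 294.5600
worst-case relative error ≤ 294.5600 × 1/950 = 0.3101
solve Ax = b  →  x = [287.4488 64.3343]
‖b‖₂ = 3.1623 and ‖x‖₂ = 294.5602
Δx = A⁻¹·δb where δb = 1/950·3.1623·d; ‖Δx‖ = 0.3268
relative error = 0.0011
tightness: 0.0011 against a bound of 0.3101 (unrounded ratio ≈ 0.0036)


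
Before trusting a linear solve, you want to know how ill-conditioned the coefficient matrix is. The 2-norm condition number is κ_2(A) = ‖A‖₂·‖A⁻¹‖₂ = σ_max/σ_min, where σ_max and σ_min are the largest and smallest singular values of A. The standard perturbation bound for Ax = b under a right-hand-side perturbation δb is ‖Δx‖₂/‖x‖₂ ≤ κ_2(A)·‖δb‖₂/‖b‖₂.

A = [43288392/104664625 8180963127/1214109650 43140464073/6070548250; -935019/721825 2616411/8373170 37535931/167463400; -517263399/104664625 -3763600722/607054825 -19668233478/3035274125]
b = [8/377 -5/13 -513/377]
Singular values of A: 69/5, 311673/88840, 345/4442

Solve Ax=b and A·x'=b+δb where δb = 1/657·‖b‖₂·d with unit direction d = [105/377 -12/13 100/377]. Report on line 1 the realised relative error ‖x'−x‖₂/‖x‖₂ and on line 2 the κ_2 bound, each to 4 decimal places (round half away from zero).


largest singular value 69/5, smallest 345/4442
κ = σ_max/σ_min = (69/5)/(345/4442) = 177.6800
perturbation bound = 177.6800·1/657 = 0.2704
solve Ax = b  →  x = [0.2939 -0.0071 -0.0074]
2-norm of b is 1.4142; of x, 0.2941
Δx = A⁻¹·δb where δb = 1/657·1.4142·d; ‖Δx‖ = 0.0277
realised ‖Δx‖/‖x‖ = 0.0942
so the bound overstates the realised error by a factor of ≈ 2.8699 (computed from the unrounded values)

0.0942
0.2704


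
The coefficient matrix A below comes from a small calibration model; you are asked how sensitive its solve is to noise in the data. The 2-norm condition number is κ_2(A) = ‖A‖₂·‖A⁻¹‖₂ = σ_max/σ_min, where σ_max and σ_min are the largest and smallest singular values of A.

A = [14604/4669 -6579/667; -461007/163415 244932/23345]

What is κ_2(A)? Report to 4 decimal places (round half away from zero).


45.0800

form AᵀA = [563366889/31753225 -274212864/4536175; -274212864/4536175 134380089/648025] with trace 285919650/1270129 and determinant 31640625/1270129
char-poly roots: 225 and 140625/1270129
κ = σ_max/σ_min = 15/(375/1127) = 45.0800


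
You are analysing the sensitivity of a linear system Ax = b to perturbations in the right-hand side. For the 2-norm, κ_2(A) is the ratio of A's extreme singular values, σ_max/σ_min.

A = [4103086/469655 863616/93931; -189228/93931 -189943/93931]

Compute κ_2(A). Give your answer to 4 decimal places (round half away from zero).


197.5000

form AᵀA = [10547588116/131217025 2214874116/26243405; 2214874116/26243405 465146305/5248681] with trace 26368901/156025 and determinant 114244/156025
λ_max, λ_min = (26368901/156025 ± √695247640267401/24343800625)/2 = 169, 676/156025
κ_2(A) = √(λ_max/λ_min) = √(169 / (676/156025)) = 197.5000


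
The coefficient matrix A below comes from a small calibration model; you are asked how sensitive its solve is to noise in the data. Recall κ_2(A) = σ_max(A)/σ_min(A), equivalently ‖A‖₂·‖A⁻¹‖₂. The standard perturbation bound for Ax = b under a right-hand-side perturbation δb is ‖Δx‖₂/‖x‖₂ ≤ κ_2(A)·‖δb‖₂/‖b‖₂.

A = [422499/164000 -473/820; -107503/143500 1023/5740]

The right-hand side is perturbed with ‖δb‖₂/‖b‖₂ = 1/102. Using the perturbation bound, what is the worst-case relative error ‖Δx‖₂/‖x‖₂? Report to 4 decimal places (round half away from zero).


AᵀA = [15178249801/2108646400 -85376511/52716160; -85376511/52716160 240185/658952]; tr = 9486521/1254400, det = 14641/20070400
char-poly roots: 121/16 and 121/1254400
κ = σ_max/σ_min = (11/4)/(11/1120) = 280.0000
perturbation bound = 280.0000·1/102 = 2.7451

2.7451


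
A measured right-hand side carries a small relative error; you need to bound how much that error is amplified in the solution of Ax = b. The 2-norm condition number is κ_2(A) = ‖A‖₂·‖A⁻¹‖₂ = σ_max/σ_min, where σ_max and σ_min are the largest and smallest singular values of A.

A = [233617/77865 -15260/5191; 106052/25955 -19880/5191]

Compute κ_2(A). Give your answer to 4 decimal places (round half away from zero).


93.9750

M = AᵀA = [214896749/8362701 -68206460/2787567; -68206460/2787567 21658000/929189]. tr(M)=14131681/288369, det(M)=78400/288369
solving λ² − 14131681/288369·λ + 78400/288369 = 0 gives λ = 49, 1600/288369
κ = σ_max/σ_min = 7/(40/537) = 93.9750


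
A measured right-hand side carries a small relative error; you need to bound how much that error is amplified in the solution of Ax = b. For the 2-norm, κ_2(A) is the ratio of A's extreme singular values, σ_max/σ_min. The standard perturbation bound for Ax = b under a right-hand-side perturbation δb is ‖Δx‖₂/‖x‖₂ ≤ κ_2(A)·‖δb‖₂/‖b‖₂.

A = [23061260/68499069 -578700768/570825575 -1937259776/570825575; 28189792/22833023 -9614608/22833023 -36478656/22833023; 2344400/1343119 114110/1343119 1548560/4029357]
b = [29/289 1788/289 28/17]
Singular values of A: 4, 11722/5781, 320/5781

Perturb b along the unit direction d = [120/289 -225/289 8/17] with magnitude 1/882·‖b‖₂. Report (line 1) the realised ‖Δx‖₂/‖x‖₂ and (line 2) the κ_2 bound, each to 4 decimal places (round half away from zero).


0.0018
0.0819

from the listed singular values, σ₁ = 4, σ_n = 320/5781
condition number: 4 ÷ (320/5781) = 72.2625
perturbation bound = 72.2625·1/882 = 0.0819
solve Ax = b  →  x = [2.0892 69.2884 -20.5202]
2-norm of b is 6.4031; of x, 72.2933
δb = ε·‖b‖·d = [0.0030 -0.0057 0.0034]; solving A·Δx = δb gives ‖Δx‖ = 0.1312
realised ‖Δx‖/‖x‖ = 0.0018
realised/bound (from unrounded values) ≈ 0.0221


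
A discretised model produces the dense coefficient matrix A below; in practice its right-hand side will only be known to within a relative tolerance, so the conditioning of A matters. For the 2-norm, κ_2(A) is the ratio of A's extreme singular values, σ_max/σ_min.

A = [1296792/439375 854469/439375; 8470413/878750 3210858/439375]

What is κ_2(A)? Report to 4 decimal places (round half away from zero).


AᵀA = [125559318969/1235522500 23530744377/308880625; 23530744377/308880625 17663562189/308880625]; tr = 7848542709/49420900, det = 15752961/1976836
solving λ² − 7848542709/49420900·λ + 15752961/1976836 = 0 gives λ = 3969/25, 99225/1976836
κ_2(A) = √(λ_max/λ_min) = √((3969/25) / (99225/1976836)) = 56.2400

56.2400


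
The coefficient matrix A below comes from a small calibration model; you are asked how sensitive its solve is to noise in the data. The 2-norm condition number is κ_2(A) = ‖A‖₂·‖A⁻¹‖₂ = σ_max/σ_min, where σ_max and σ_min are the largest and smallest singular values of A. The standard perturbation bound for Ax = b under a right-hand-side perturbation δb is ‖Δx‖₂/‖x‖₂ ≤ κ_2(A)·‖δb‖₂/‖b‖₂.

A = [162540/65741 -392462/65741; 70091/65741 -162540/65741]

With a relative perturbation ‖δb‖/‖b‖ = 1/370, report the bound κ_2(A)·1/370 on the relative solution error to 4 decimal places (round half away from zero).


M = AᵀA = [185396449/25573249 -444871980/25573249; -444871980/25573249 1067725876/25573249]. tr(M)=7414925/151321, det(M)=9604/151321
λ_max, λ_min = (7414925/151321 ± √54975299608089/22898045041)/2 = 49, 196/151321
so κ_2 = √(49 / (196/151321)) = 194.5000
worst-case relative error ≤ 194.5000 × 1/370 = 0.5257

0.5257
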